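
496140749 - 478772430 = 17368319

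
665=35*19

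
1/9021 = 1/9021 = 0.00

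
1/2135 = 1/2135 = 0.00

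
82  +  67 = 149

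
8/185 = 8/185 = 0.04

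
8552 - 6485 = 2067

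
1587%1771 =1587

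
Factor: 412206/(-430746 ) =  - 667/697 = -17^( - 1 )*23^1 * 29^1 * 41^( - 1) 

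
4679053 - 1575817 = 3103236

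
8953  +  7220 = 16173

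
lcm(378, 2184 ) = 19656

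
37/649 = 37/649 = 0.06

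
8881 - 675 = 8206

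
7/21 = 1/3 = 0.33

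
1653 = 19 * 87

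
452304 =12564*36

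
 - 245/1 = -245 = - 245.00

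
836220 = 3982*210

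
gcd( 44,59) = 1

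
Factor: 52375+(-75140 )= - 5^1*29^1*157^1 = - 22765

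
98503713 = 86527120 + 11976593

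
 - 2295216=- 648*3542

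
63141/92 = 686  +  29/92  =  686.32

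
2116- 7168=  -  5052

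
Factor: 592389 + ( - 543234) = 3^1*5^1*29^1 * 113^1 = 49155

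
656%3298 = 656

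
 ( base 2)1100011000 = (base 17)2ca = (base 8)1430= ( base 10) 792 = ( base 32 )OO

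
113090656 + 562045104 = 675135760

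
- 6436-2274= - 8710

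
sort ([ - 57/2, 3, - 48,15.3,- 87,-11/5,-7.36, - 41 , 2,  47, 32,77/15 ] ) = [ - 87,  -  48, - 41, - 57/2,-7.36,-11/5,2, 3 , 77/15,15.3,32 , 47]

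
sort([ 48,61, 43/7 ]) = [ 43/7,  48, 61 ]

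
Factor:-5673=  - 3^1 * 31^1*61^1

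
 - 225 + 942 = 717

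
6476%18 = 14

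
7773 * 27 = 209871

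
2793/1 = 2793 = 2793.00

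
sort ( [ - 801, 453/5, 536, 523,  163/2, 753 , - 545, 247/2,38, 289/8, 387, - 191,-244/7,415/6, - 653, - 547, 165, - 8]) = [ - 801, -653, - 547, - 545, - 191, - 244/7 , - 8, 289/8, 38 , 415/6, 163/2 , 453/5, 247/2, 165,387, 523, 536, 753 ]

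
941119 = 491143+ 449976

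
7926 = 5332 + 2594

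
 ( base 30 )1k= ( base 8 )62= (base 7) 101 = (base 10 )50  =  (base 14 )38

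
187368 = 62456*3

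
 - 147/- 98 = 1 + 1/2  =  1.50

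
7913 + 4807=12720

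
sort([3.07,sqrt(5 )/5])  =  [ sqrt( 5)/5,  3.07 ] 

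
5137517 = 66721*77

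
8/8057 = 8/8057 = 0.00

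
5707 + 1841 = 7548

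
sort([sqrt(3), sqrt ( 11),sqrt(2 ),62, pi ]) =[sqrt ( 2 ), sqrt( 3), pi, sqrt( 11 ),62] 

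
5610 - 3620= 1990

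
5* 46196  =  230980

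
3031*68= 206108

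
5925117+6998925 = 12924042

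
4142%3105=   1037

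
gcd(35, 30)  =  5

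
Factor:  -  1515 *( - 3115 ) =4719225 =3^1*5^2*7^1*89^1*101^1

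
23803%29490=23803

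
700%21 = 7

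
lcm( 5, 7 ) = 35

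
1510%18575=1510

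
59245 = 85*697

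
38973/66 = 590+1/2 = 590.50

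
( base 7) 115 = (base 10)61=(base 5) 221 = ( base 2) 111101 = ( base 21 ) 2J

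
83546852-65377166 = 18169686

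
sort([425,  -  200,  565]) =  [ - 200,425, 565] 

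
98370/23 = 98370/23= 4276.96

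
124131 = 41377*3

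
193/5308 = 193/5308 = 0.04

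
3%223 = 3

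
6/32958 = 1/5493  =  0.00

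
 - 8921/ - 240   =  8921/240 =37.17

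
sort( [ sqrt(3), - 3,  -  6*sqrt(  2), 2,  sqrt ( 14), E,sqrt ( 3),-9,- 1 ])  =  [ - 9, - 6*sqrt(2),-3, - 1 , sqrt( 3 ), sqrt(3),2,E,sqrt( 14)] 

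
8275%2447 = 934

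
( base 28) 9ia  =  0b1110110010010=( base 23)E73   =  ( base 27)aaa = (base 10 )7570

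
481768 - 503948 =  - 22180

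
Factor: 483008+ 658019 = 1141027 = 1141027^1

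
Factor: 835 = 5^1*167^1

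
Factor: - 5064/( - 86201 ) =2^3*3^1*211^1 * 86201^( - 1) 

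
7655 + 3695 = 11350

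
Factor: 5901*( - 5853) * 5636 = - 2^2*3^2*7^1*281^1*1409^1*1951^1 = - 194659284708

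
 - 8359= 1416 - 9775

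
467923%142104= 41611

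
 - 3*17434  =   - 52302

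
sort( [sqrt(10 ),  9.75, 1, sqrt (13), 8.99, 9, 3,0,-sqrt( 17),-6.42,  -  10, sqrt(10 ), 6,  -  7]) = [ - 10, - 7,- 6.42,-sqrt(17), 0, 1, 3,sqrt( 10), sqrt(10), sqrt(13),6,8.99 , 9,9.75] 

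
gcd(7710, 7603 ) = 1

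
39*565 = 22035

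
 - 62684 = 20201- 82885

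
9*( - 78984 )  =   - 710856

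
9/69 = 3/23 = 0.13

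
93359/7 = 13337 = 13337.00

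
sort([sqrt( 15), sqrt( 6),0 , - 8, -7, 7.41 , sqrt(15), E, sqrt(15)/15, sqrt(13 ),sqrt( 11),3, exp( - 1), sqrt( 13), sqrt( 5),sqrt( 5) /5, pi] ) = [  -  8, - 7, 0,sqrt( 15 )/15, exp( - 1), sqrt( 5) /5 , sqrt( 5 ),  sqrt( 6 ), E, 3,pi, sqrt( 11), sqrt( 13),sqrt ( 13), sqrt(15 ), sqrt (15 ), 7.41 ]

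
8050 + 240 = 8290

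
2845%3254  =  2845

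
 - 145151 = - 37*3923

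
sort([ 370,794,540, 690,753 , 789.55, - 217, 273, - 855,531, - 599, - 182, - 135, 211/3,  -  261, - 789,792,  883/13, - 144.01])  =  [-855, - 789,- 599, -261, - 217, - 182, - 144.01, - 135, 883/13, 211/3,273 , 370 , 531, 540,690,753,789.55, 792, 794]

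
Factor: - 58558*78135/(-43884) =2^( - 1)*3^ (-1)*5^1*19^1*53^( - 1 )*67^1*5209^1 = 33155285/318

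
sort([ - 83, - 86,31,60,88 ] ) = [-86 ,  -  83, 31,60,88]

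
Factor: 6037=6037^1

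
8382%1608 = 342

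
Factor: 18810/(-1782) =-95/9 = -  3^( - 2)*5^1*19^1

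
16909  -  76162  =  -59253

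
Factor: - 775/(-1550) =2^( - 1 ) = 1/2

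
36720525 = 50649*725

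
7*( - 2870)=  - 20090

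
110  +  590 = 700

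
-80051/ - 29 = 80051/29=2760.38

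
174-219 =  - 45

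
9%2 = 1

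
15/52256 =15/52256 =0.00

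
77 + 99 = 176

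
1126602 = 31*36342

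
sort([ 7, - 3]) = [ - 3,7 ]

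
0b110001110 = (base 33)C2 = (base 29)DL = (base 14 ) 206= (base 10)398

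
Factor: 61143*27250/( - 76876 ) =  - 2^ (-1) * 3^1 * 5^3 * 89^1*109^1 * 229^1 *19219^ (  -  1) = - 833073375/38438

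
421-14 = 407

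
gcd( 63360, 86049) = 9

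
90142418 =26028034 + 64114384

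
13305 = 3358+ 9947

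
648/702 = 12/13 =0.92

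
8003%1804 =787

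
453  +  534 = 987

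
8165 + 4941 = 13106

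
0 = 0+0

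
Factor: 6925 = 5^2*277^1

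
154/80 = 1+37/40 = 1.93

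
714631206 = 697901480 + 16729726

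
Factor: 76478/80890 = 38239/40445   =  5^(  -  1 )*8089^(-1 )*38239^1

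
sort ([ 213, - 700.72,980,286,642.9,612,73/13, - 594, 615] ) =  [ - 700.72, - 594,73/13,213,286,612,615 , 642.9, 980] 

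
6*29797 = 178782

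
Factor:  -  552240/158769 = -2^4*5^1 * 23^( - 1)=   - 80/23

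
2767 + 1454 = 4221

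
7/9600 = 7/9600= 0.00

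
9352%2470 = 1942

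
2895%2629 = 266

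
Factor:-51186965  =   - 5^1*463^1*22111^1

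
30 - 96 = - 66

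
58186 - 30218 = 27968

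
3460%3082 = 378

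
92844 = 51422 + 41422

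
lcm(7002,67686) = 203058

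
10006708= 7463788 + 2542920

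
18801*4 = 75204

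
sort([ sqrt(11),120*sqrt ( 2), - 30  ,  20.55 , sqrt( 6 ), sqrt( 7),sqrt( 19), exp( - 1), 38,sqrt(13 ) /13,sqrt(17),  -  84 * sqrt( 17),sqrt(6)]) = [  -  84 * sqrt(17), - 30,  sqrt(13)/13,exp ( - 1),sqrt ( 6 ),sqrt(6),sqrt( 7), sqrt(11),sqrt( 17 ), sqrt( 19), 20.55,38,120* sqrt( 2)]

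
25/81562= 25/81562 = 0.00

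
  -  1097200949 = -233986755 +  - 863214194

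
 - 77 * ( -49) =3773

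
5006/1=5006 =5006.00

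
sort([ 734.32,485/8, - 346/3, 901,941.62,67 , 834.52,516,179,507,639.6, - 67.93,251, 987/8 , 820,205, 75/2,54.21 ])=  [-346/3, - 67.93,75/2,54.21,485/8,67,  987/8,179,205, 251,507 , 516,639.6 , 734.32,  820,834.52, 901, 941.62 ] 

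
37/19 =37/19 = 1.95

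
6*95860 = 575160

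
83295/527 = 83295/527= 158.06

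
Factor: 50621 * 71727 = 3630892467 = 3^1 * 223^1*227^1*23909^1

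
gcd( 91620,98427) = 3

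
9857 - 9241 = 616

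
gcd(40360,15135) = 5045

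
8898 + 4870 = 13768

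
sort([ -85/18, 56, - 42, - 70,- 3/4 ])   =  [ - 70, - 42, - 85/18, -3/4, 56]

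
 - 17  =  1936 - 1953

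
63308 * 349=22094492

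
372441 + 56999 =429440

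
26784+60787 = 87571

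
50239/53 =50239/53 =947.91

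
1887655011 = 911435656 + 976219355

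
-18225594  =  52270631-70496225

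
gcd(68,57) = 1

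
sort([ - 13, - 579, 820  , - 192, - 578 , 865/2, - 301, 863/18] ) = [ - 579, -578 , - 301, - 192, - 13,863/18,865/2 , 820 ]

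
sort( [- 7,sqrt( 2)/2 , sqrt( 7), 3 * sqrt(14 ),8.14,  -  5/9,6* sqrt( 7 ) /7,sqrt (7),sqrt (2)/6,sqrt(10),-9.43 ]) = [-9.43,- 7, - 5/9, sqrt(2) /6,sqrt( 2) /2,  6*sqrt( 7)/7,sqrt(7), sqrt(7 ), sqrt( 10), 8.14 , 3  *sqrt(14) ]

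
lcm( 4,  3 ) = 12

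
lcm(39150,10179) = 508950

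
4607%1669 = 1269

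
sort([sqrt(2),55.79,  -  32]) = [ - 32, sqrt(2) , 55.79 ] 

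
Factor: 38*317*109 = 2^1*19^1*109^1*317^1 = 1313014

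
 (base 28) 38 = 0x5c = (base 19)4g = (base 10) 92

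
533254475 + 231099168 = 764353643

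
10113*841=8505033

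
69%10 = 9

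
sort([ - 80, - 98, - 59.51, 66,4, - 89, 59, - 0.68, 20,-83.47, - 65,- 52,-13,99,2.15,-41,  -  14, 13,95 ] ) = [ - 98, - 89,-83.47, - 80 , - 65, - 59.51,- 52, - 41, - 14, - 13,-0.68, 2.15 , 4,13,20,59, 66, 95, 99 ]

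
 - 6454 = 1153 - 7607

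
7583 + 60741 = 68324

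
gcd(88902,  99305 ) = 1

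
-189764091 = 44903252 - 234667343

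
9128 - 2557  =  6571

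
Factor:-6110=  -2^1*5^1*13^1*47^1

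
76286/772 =38143/386 = 98.82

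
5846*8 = 46768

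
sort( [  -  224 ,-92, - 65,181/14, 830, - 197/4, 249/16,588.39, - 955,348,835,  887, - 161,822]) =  [-955, - 224 , - 161, - 92,  -  65,-197/4, 181/14,249/16,348,588.39,822, 830,835,887]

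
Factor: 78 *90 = 7020 = 2^2*3^3*5^1*13^1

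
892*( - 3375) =  -  3010500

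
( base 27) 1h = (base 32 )1c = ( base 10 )44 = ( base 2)101100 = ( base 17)2a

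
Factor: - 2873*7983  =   - 3^2*13^2 * 17^1 * 887^1 = -22935159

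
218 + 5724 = 5942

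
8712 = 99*88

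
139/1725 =139/1725 = 0.08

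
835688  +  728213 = 1563901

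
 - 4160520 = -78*53340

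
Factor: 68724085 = 5^1*59^1*232963^1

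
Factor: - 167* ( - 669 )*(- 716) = -79993668  =  - 2^2*3^1* 167^1*179^1*223^1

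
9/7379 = 9/7379 = 0.00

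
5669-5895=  - 226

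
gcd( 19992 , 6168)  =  24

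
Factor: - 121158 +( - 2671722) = - 2792880 = - 2^4 * 3^4 * 5^1 * 431^1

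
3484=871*4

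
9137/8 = 1142 + 1/8 = 1142.12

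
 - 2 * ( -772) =1544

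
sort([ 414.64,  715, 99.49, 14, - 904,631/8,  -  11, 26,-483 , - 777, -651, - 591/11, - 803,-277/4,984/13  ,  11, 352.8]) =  [-904, - 803, - 777,- 651, - 483, -277/4, - 591/11,-11, 11, 14, 26,984/13, 631/8, 99.49,  352.8,414.64,  715 ] 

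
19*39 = 741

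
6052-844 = 5208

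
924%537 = 387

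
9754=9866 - 112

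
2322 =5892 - 3570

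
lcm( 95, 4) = 380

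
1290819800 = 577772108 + 713047692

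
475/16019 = 475/16019=0.03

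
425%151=123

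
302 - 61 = 241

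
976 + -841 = 135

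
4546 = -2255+6801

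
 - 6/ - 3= 2/1 = 2.00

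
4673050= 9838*475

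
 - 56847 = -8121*7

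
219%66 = 21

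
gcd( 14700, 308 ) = 28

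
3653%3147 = 506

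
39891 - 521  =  39370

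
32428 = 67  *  484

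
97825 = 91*1075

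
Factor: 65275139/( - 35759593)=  - 191^( - 1) *187223^( - 1)*65275139^1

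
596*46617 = 27783732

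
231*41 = 9471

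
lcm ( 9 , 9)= 9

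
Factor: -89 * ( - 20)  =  2^2*5^1*89^1 = 1780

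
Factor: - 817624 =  - 2^3*102203^1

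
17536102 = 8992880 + 8543222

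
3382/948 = 3 + 269/474=3.57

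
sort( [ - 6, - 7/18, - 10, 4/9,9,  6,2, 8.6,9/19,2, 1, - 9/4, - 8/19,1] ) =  [ - 10, -6,-9/4, - 8/19,-7/18, 4/9,9/19,1,1, 2 , 2,6, 8.6,9]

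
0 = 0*99842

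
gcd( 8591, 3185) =1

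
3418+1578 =4996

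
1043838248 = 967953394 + 75884854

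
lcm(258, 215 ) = 1290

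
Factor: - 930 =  - 2^1 *3^1*5^1*31^1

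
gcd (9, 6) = 3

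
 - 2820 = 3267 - 6087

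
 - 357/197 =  - 357/197 = -1.81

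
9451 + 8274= 17725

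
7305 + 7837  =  15142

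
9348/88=106 + 5/22 =106.23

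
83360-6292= 77068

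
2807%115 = 47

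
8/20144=1/2518 = 0.00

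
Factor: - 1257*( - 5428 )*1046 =7136853816 = 2^3 * 3^1*23^1*59^1*419^1*523^1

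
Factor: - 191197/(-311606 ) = 551/898 =2^ (  -  1 )*19^1*29^1*449^(-1) 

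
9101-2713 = 6388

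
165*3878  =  639870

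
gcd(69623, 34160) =1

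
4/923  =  4/923 = 0.00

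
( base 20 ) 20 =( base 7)55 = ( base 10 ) 40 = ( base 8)50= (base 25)1f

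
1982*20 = 39640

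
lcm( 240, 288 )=1440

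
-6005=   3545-9550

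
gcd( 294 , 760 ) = 2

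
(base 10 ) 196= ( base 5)1241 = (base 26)7e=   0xc4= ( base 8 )304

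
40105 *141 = 5654805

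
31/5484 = 31/5484 = 0.01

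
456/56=8+1/7 = 8.14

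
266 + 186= 452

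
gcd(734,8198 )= 2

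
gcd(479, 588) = 1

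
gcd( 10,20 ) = 10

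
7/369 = 7/369  =  0.02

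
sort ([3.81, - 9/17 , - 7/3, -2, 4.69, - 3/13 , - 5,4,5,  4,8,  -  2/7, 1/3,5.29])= [ - 5, - 7/3, - 2 , - 9/17, - 2/7, - 3/13,1/3,3.81,4 , 4, 4.69,5, 5.29,8]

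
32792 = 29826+2966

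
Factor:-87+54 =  - 33 = - 3^1*11^1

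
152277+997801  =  1150078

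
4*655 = 2620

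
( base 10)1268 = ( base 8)2364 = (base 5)20033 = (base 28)1h8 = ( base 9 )1658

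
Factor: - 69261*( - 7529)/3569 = 521466069/3569 = 3^1*43^( - 1 )*83^(-1 )*7529^1* 23087^1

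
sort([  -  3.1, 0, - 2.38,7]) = [ - 3.1, - 2.38, 0,7] 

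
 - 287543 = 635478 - 923021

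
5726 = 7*818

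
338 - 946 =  - 608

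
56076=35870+20206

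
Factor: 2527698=2^1*3^1*29^1 * 73^1*199^1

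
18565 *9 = 167085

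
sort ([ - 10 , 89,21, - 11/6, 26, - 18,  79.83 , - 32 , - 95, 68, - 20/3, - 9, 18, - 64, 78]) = [ - 95, - 64, - 32, - 18,- 10, -9, - 20/3, - 11/6,  18 , 21 , 26,68, 78,  79.83,  89 ]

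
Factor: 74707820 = 2^2*5^1*11^2*30871^1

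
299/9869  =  299/9869 = 0.03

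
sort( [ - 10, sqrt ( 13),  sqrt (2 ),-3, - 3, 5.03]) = [-10, - 3, - 3, sqrt(2), sqrt(13), 5.03]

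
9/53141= 9/53141 = 0.00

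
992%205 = 172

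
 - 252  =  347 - 599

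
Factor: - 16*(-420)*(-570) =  - 2^7*3^2 * 5^2*7^1*19^1 = - 3830400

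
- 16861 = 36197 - 53058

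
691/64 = 691/64 = 10.80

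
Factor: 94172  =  2^2 * 13^1 * 1811^1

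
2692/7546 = 1346/3773 = 0.36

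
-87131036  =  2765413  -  89896449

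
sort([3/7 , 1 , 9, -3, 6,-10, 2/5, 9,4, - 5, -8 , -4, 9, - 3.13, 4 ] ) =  [ - 10, - 8, - 5,- 4, - 3.13,-3, 2/5, 3/7,  1, 4 , 4,6, 9, 9,9] 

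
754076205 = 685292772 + 68783433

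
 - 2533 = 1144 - 3677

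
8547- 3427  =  5120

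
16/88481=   16/88481 = 0.00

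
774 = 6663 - 5889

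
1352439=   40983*33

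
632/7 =90 + 2/7 = 90.29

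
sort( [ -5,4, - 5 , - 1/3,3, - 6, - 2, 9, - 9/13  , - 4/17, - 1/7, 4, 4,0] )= [ - 6,-5, - 5,-2, - 9/13,  -  1/3, - 4/17,- 1/7, 0,3,  4, 4,4, 9]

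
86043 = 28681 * 3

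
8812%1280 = 1132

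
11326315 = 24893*455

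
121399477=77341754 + 44057723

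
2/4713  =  2/4713 =0.00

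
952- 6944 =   -  5992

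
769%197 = 178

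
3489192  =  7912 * 441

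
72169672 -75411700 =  - 3242028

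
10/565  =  2/113 = 0.02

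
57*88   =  5016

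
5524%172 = 20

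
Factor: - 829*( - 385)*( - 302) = -2^1*5^1*7^1*11^1 * 151^1*829^1 = - 96387830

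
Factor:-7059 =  - 3^1*13^1*181^1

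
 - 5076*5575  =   - 28298700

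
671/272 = 2 + 127/272=2.47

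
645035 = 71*9085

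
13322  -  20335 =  - 7013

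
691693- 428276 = 263417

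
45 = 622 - 577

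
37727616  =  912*41368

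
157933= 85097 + 72836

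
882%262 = 96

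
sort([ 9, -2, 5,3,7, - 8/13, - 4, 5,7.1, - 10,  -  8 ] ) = [ - 10, -8, - 4, - 2,-8/13,  3,5, 5 , 7, 7.1,  9]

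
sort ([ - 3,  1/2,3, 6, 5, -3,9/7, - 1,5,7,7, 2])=[ - 3 , - 3, - 1, 1/2,9/7,2, 3, 5,5,6 , 7 , 7]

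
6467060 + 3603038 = 10070098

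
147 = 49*3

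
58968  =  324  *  182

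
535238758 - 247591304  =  287647454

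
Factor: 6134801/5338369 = 23^ ( - 1) * 232103^( -1 ) * 6134801^1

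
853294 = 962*887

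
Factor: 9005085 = 3^2*5^1*83^1*2411^1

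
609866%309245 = 300621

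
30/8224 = 15/4112 = 0.00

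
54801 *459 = 25153659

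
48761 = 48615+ 146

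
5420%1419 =1163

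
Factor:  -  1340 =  - 2^2*5^1 * 67^1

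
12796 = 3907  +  8889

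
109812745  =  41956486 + 67856259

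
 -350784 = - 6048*58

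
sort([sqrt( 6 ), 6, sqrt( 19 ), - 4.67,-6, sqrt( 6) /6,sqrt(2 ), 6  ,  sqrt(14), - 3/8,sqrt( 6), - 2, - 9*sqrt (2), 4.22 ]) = [ - 9 * sqrt( 2), - 6, - 4.67, - 2, - 3/8,sqrt(6 )/6,sqrt(2 ), sqrt( 6) , sqrt (6),sqrt( 14),4.22,sqrt(19), 6,6]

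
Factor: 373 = 373^1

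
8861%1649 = 616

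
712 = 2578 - 1866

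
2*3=6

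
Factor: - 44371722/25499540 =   -  2^(-1)*3^1*5^(-1 )*11^ (-2 )*41^ ( - 1 )*257^ (-1)* 7395287^1 = - 22185861/12749770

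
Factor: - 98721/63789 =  - 32907/21263= -3^1*7^1*11^( - 1)*1567^1*1933^(  -  1 )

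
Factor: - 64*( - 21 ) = 2^6 * 3^1*7^1 =1344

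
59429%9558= 2081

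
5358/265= 20  +  58/265   =  20.22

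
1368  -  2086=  - 718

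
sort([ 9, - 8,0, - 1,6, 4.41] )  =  [ - 8, - 1, 0, 4.41,  6, 9] 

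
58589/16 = 58589/16 = 3661.81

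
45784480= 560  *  81758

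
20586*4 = 82344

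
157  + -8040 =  - 7883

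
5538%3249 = 2289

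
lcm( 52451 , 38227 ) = 2255393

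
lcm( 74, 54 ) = 1998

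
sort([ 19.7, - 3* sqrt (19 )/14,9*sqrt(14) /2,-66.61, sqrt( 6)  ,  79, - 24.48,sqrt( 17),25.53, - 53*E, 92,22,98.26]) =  [-53 * E, -66.61, - 24.48,-3*sqrt( 19) /14,sqrt( 6),  sqrt( 17 ),9*sqrt(14 ) /2,  19.7,22,25.53,79, 92, 98.26] 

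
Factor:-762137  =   - 139^1*5483^1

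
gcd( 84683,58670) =1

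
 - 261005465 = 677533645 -938539110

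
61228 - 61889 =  - 661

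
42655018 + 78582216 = 121237234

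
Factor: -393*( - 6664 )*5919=2^3*3^2*7^2*17^1*131^1*1973^1 =15501576888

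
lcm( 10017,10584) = 560952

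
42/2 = 21=21.00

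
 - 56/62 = -28/31 = - 0.90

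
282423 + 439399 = 721822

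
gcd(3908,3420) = 4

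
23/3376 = 23/3376 = 0.01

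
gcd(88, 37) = 1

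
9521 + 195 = 9716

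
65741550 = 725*90678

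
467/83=467/83 = 5.63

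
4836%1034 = 700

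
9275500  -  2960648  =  6314852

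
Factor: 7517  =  7517^1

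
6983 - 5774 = 1209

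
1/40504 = 1/40504 = 0.00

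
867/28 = 30 +27/28 = 30.96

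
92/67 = 1+25/67 = 1.37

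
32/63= 32/63 = 0.51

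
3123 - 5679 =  - 2556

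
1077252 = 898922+178330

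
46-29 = 17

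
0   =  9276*0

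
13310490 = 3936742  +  9373748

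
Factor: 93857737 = 93857737^1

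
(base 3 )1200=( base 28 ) 1H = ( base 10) 45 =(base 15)30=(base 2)101101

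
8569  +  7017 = 15586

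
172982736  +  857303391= 1030286127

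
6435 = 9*715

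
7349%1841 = 1826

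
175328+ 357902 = 533230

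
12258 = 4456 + 7802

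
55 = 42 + 13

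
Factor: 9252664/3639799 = 2^3*37^1*83^( - 1)*31259^1*43853^( - 1 )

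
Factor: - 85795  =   - 5^1*17159^1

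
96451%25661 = 19468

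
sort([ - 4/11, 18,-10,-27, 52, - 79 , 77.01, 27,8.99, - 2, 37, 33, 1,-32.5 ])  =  [-79, - 32.5, - 27, - 10, - 2, - 4/11,1, 8.99, 18, 27, 33, 37, 52,  77.01 ]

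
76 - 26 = 50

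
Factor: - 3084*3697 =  - 2^2*3^1*257^1*3697^1 = - 11401548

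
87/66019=87/66019= 0.00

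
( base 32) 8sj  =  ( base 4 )2032103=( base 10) 9107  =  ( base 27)cd8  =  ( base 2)10001110010011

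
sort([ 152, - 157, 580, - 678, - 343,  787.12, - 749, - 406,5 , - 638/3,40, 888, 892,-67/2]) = [ - 749, - 678, - 406, - 343, - 638/3, - 157, - 67/2,5, 40,152, 580,787.12 , 888,892]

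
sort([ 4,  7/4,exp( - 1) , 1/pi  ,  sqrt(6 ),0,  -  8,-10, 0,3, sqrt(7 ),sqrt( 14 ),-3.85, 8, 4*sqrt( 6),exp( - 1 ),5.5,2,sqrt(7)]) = [-10,-8, - 3.85 , 0,0 , 1/pi , exp( - 1 ), exp ( - 1),7/4,2,sqrt( 6 ),sqrt( 7),sqrt( 7 ),3, sqrt(14 ), 4, 5.5 , 8,4*sqrt(6)]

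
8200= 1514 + 6686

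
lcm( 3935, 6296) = 31480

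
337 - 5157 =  - 4820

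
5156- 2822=2334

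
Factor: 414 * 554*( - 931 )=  - 213530436 = -2^2 * 3^2*7^2*19^1*23^1 * 277^1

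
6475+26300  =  32775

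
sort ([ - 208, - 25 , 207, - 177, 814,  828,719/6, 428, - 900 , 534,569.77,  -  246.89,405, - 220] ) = [ - 900,  -  246.89 ,-220 , - 208, - 177 , - 25, 719/6, 207, 405, 428, 534, 569.77, 814, 828 ] 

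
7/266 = 1/38  =  0.03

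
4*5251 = 21004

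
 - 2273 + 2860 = 587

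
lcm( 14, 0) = 0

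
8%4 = 0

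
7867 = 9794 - 1927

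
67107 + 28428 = 95535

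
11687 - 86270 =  - 74583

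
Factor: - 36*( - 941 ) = 2^2  *3^2*941^1 = 33876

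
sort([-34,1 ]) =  [ - 34, 1 ]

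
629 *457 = 287453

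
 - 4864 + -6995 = -11859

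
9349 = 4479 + 4870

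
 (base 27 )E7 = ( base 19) 115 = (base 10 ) 385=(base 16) 181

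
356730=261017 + 95713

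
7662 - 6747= 915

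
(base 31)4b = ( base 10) 135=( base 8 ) 207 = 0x87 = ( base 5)1020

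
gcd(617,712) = 1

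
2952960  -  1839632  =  1113328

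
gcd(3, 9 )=3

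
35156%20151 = 15005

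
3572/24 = 893/6 = 148.83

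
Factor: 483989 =11^1*23^1*1913^1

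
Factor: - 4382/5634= -7/9 = - 3^( - 2)*7^1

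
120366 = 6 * 20061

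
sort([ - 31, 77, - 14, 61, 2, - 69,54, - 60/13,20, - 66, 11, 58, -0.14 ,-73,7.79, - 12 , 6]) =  [ - 73, - 69, - 66, - 31, - 14,  -  12, - 60/13, - 0.14 , 2, 6,7.79, 11,20,54,  58,  61, 77]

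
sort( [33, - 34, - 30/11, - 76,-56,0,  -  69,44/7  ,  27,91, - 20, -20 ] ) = [ - 76,-69, - 56, - 34,- 20, - 20, - 30/11,  0,44/7,27,33,91]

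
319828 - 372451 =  - 52623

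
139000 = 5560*25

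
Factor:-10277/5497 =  - 43/23  =  - 23^( - 1 )*43^1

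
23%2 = 1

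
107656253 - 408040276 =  - 300384023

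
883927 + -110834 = 773093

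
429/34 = 429/34 = 12.62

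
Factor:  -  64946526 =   -  2^1*3^1*23^1 * 470627^1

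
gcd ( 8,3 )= 1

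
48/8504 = 6/1063 = 0.01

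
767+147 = 914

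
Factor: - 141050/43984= - 2^(  -  3 ) * 5^2 * 7^1 * 13^1*31^1 * 2749^(  -  1) = - 70525/21992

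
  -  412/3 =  - 138  +  2/3 = - 137.33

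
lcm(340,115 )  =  7820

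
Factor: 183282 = 2^1*3^1 * 11^1*2777^1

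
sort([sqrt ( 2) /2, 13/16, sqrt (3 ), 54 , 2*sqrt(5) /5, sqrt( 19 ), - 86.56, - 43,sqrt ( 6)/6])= [-86.56,  -  43, sqrt(6 )/6, sqrt ( 2 )/2, 13/16, 2*sqrt (5 )/5, sqrt( 3 ), sqrt( 19 ), 54]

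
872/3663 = 872/3663= 0.24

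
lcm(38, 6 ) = 114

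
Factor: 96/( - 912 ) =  - 2^1*19^( - 1) = - 2/19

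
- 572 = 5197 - 5769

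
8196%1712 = 1348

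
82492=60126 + 22366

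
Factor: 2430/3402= 5/7 = 5^1* 7^(-1)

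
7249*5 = 36245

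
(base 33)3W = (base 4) 2003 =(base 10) 131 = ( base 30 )4B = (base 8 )203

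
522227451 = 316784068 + 205443383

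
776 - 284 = 492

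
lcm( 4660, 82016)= 410080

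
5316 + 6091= 11407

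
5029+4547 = 9576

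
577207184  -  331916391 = 245290793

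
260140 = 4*65035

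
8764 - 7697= 1067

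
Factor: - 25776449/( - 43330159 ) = 1033^1*24953^1*43330159^( - 1) 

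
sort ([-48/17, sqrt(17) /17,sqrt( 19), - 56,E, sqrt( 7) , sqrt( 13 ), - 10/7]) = [  -  56 ,- 48/17,-10/7,sqrt( 17 )/17, sqrt(7), E, sqrt ( 13 ), sqrt(19) ]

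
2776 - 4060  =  -1284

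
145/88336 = 145/88336 = 0.00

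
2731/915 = 2 + 901/915 = 2.98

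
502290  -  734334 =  - 232044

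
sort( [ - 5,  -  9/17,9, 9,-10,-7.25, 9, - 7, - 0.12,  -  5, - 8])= [ - 10, -8, -7.25,-7, -5 ,  -  5,  -  9/17, - 0.12, 9, 9,9 ]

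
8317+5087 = 13404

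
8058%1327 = 96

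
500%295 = 205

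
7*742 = 5194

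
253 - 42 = 211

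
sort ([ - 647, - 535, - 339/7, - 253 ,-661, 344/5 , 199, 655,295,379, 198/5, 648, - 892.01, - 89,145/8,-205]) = [ - 892.01, - 661, - 647, - 535,-253, - 205, - 89, - 339/7,145/8,198/5 , 344/5, 199, 295, 379, 648, 655 ] 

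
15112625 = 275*54955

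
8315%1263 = 737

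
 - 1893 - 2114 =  - 4007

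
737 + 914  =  1651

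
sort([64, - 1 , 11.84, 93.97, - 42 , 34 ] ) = [ - 42, - 1,11.84,34, 64,93.97]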